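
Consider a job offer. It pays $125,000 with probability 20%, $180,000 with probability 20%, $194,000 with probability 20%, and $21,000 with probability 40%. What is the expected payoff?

EV = 0.2 × 125000 + 0.2 × 180000 + 0.2 × 194000 + 0.4 × 21000 = 25000 + 36000 + 38800 + 8400 = 108200

$108,200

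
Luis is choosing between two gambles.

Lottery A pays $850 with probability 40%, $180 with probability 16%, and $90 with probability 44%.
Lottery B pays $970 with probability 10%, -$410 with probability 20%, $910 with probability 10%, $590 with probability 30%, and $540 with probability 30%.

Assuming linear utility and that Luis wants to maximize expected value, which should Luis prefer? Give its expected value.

Lottery A = 0.4 × 850 + 0.16 × 180 + 0.44 × 90 = 340 + 28.8 + 39.6 = 408.4
Lottery B = 0.1 × 970 + 0.2 × (-410) + 0.1 × 910 + 0.3 × 590 + 0.3 × 540 = 97 − 82 + 91 + 177 + 162 = 445

Lottery B ($445)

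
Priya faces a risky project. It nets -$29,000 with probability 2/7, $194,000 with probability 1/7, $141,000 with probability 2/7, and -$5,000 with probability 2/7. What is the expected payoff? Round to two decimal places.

EV = 2/7 × (-29000) + 1/7 × 194000 + 2/7 × 141000 + 2/7 × (-5000) = -8285.7143 + 27714.2857 + 40285.7143 − 1428.5714 = 58285.7143

$58,285.71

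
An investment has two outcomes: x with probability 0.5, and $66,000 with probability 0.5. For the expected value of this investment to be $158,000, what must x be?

0.5·x + 0.5·66000 = 158000
0.5·x = 158000 − 33000 = 125000
x = 125000 / 0.5 = 250000

x = $250,000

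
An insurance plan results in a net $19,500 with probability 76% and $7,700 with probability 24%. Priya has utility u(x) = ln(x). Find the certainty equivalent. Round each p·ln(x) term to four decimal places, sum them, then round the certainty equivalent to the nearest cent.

E[u] = 0.76·ln(19500) + 0.24·ln(7700) = 7.5074 + 2.1478 = 9.6552
CE = e^9.6552 ≈ 15602.71

$15,602.71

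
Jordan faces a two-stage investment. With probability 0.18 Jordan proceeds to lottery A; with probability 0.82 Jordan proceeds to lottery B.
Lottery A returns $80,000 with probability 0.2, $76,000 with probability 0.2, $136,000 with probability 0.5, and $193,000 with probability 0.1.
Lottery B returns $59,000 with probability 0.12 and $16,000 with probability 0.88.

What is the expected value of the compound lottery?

$38,681.20

EV(A) = 0.2 × 80000 + 0.2 × 76000 + 0.5 × 136000 + 0.1 × 193000 = 16000 + 15200 + 68000 + 19300 = 118500
EV(B) = 0.12 × 59000 + 0.88 × 16000 = 7080 + 14080 = 21160
Overall = 0.18 × 118500 + 0.82 × 21160 = 21330 + 17351.2 = 38681.2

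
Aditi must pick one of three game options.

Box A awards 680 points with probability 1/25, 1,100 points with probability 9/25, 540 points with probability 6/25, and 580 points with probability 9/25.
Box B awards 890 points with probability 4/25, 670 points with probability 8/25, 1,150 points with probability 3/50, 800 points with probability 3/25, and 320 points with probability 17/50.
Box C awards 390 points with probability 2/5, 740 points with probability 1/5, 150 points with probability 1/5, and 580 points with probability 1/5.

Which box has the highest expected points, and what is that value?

Box A (761.6 points)

Box A = 1/25 × 680 + 9/25 × 1100 + 6/25 × 540 + 9/25 × 580 = 27.2 + 396 + 129.6 + 208.8 = 761.6
Box B = 4/25 × 890 + 8/25 × 670 + 3/50 × 1150 + 3/25 × 800 + 17/50 × 320 = 142.4 + 214.4 + 69 + 96 + 108.8 = 630.6
Box C = 2/5 × 390 + 1/5 × 740 + 1/5 × 150 + 1/5 × 580 = 156 + 148 + 30 + 116 = 450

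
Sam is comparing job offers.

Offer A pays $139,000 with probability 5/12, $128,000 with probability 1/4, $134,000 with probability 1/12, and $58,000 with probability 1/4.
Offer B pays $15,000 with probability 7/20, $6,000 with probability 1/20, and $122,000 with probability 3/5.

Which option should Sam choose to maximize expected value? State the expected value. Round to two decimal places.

Offer A = 5/12 × 139000 + 1/4 × 128000 + 1/12 × 134000 + 1/4 × 58000 = 57916.6667 + 32000 + 11166.6667 + 14500 = 115583.3333
Offer B = 7/20 × 15000 + 1/20 × 6000 + 3/5 × 122000 = 5250 + 300 + 73200 = 78750

Offer A ($115,583.33)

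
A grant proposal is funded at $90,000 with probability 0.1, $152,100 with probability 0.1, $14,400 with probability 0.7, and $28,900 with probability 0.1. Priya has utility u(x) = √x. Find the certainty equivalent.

E[u] = 0.1·√90000 + 0.1·√152100 + 0.7·√14400 + 0.1·√28900 = 0.1·300 + 0.1·390 + 0.7·120 + 0.1·170 = 170
CE = (170)² = 28900

$28,900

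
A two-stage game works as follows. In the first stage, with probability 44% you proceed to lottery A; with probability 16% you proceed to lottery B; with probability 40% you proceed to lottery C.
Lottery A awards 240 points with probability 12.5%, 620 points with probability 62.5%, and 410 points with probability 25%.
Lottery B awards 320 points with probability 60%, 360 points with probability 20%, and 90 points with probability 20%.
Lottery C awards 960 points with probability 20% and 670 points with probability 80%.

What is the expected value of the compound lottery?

565.12 points

EV(A) = 0.125 × 240 + 0.625 × 620 + 0.25 × 410 = 30 + 387.5 + 102.5 = 520
EV(B) = 0.6 × 320 + 0.2 × 360 + 0.2 × 90 = 192 + 72 + 18 = 282
EV(C) = 0.2 × 960 + 0.8 × 670 = 192 + 536 = 728
Overall = 0.44 × 520 + 0.16 × 282 + 0.4 × 728 = 228.8 + 45.12 + 291.2 = 565.12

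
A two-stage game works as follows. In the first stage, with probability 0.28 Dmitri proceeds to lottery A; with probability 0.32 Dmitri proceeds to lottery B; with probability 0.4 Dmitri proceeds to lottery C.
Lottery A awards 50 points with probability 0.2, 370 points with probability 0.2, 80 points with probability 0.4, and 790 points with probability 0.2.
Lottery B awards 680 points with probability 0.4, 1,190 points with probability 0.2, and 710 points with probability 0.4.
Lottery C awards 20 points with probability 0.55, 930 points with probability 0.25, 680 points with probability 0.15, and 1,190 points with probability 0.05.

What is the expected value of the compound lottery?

492.8 points

EV(A) = 0.2 × 50 + 0.2 × 370 + 0.4 × 80 + 0.2 × 790 = 10 + 74 + 32 + 158 = 274
EV(B) = 0.4 × 680 + 0.2 × 1190 + 0.4 × 710 = 272 + 238 + 284 = 794
EV(C) = 0.55 × 20 + 0.25 × 930 + 0.15 × 680 + 0.05 × 1190 = 11 + 232.5 + 102 + 59.5 = 405
Overall = 0.28 × 274 + 0.32 × 794 + 0.4 × 405 = 76.72 + 254.08 + 162 = 492.8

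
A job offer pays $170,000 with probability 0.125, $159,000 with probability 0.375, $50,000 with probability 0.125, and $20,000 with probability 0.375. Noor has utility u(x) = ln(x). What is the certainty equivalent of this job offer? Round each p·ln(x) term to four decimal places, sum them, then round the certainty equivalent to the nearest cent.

E[u] = 0.125·ln(170000) + 0.375·ln(159000) + 0.125·ln(50000) + 0.375·ln(20000) = 1.5054 + 4.4912 + 1.3525 + 3.7138 = 11.0629
CE = e^11.0629 ≈ 63761.19

$63,761.19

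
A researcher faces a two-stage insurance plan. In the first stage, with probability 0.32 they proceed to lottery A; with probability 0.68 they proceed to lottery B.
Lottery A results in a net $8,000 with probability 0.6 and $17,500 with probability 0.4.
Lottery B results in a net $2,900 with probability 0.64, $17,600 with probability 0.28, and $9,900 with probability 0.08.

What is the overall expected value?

$8,927.68

EV(A) = 0.6 × 8000 + 0.4 × 17500 = 4800 + 7000 = 11800
EV(B) = 0.64 × 2900 + 0.28 × 17600 + 0.08 × 9900 = 1856 + 4928 + 792 = 7576
Overall = 0.32 × 11800 + 0.68 × 7576 = 3776 + 5151.68 = 8927.68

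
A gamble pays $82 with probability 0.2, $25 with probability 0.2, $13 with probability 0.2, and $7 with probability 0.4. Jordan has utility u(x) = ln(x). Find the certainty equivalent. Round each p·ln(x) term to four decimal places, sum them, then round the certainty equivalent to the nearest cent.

$16.72

E[u] = 0.2·ln(82) + 0.2·ln(25) + 0.2·ln(13) + 0.4·ln(7) = 0.8813 + 0.6438 + 0.5130 + 0.7784 = 2.8165
CE = e^2.8165 ≈ 16.72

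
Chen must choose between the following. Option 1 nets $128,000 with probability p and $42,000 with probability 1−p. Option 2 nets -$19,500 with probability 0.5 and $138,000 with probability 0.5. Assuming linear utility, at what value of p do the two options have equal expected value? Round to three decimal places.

EV(Option 2) = 0.5 × (-19500) + 0.5 × 138000 = -9750 + 69000 = 59250
p·128000 + (1−p)·42000 = 59250
86000p + 42000 = 59250
p = (59250 − 42000) / 86000

p = 0.201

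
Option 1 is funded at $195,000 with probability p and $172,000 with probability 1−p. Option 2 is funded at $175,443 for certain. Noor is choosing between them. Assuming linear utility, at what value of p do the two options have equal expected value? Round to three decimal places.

p·195000 + (1−p)·172000 = 175443
23000p + 172000 = 175443
p = (175443 − 172000) / 23000

p = 0.150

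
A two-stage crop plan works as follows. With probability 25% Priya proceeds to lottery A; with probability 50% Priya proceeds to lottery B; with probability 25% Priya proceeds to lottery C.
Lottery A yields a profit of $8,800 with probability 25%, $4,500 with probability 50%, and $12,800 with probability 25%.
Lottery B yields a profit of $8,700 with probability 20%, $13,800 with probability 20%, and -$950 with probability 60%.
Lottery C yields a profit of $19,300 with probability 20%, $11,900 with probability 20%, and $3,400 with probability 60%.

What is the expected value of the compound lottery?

EV(A) = 0.25 × 8800 + 0.5 × 4500 + 0.25 × 12800 = 2200 + 2250 + 3200 = 7650
EV(B) = 0.2 × 8700 + 0.2 × 13800 + 0.6 × (-950) = 1740 + 2760 − 570 = 3930
EV(C) = 0.2 × 19300 + 0.2 × 11900 + 0.6 × 3400 = 3860 + 2380 + 2040 = 8280
Overall = 0.25 × 7650 + 0.5 × 3930 + 0.25 × 8280 = 1912.5 + 1965 + 2070 = 5947.5

$5,947.50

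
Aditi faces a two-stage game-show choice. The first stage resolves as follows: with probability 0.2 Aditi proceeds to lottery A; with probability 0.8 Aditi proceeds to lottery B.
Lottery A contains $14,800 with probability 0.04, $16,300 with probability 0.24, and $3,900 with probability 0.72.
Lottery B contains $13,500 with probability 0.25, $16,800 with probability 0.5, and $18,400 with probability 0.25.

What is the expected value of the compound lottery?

EV(A) = 0.04 × 14800 + 0.24 × 16300 + 0.72 × 3900 = 592 + 3912 + 2808 = 7312
EV(B) = 0.25 × 13500 + 0.5 × 16800 + 0.25 × 18400 = 3375 + 8400 + 4600 = 16375
Overall = 0.2 × 7312 + 0.8 × 16375 = 1462.4 + 13100 = 14562.4

$14,562.40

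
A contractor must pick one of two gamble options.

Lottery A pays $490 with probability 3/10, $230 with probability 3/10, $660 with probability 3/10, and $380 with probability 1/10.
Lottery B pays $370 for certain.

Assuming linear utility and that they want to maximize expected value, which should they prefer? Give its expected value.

Lottery A ($452)

Lottery A = 3/10 × 490 + 3/10 × 230 + 3/10 × 660 + 1/10 × 380 = 147 + 69 + 198 + 38 = 452
Lottery B: 370 (certain)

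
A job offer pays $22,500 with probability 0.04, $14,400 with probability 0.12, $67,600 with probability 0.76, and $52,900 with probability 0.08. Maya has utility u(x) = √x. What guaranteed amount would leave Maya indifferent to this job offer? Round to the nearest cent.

E[u] = 0.04·√22500 + 0.12·√14400 + 0.76·√67600 + 0.08·√52900 = 0.04·150 + 0.12·120 + 0.76·260 + 0.08·230 = 236.4
CE = (236.4)² = 55884.96

$55,884.96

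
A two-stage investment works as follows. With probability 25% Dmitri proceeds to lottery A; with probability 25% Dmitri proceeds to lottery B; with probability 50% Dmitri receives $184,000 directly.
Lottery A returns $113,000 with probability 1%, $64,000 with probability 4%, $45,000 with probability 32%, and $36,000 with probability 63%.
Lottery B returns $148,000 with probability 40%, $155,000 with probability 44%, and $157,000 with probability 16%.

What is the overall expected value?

$140,322.50

EV(A) = 0.01 × 113000 + 0.04 × 64000 + 0.32 × 45000 + 0.63 × 36000 = 1130 + 2560 + 14400 + 22680 = 40770
EV(B) = 0.4 × 148000 + 0.44 × 155000 + 0.16 × 157000 = 59200 + 68200 + 25120 = 152520
Branch C: 184000 (certain)
Overall = 0.25 × 40770 + 0.25 × 152520 + 0.5 × 184000 = 10192.5 + 38130 + 92000 = 140322.5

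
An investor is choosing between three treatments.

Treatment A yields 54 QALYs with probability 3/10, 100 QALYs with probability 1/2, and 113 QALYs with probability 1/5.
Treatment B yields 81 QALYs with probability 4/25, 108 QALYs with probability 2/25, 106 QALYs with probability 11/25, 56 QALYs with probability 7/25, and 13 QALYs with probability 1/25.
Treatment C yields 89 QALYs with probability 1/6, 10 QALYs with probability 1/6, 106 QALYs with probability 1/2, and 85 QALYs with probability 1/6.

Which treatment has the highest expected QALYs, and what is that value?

Treatment A = 3/10 × 54 + 1/2 × 100 + 1/5 × 113 = 16.2 + 50 + 22.6 = 88.8
Treatment B = 4/25 × 81 + 2/25 × 108 + 11/25 × 106 + 7/25 × 56 + 1/25 × 13 = 12.96 + 8.64 + 46.64 + 15.68 + 0.52 = 84.44
Treatment C = 1/6 × 89 + 1/6 × 10 + 1/2 × 106 + 1/6 × 85 = 14.8333 + 1.6667 + 53 + 14.1667 = 83.6667

Treatment A (88.8 QALYs)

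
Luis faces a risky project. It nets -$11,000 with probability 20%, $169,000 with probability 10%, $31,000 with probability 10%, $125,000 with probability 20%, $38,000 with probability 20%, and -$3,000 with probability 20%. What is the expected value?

$49,800

EV = 0.2 × (-11000) + 0.1 × 169000 + 0.1 × 31000 + 0.2 × 125000 + 0.2 × 38000 + 0.2 × (-3000) = -2200 + 16900 + 3100 + 25000 + 7600 − 600 = 49800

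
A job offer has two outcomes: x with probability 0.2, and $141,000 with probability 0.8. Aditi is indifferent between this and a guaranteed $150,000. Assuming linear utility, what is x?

x = $186,000

0.2·x + 0.8·141000 = 150000
0.2·x = 150000 − 112800 = 37200
x = 37200 / 0.2 = 186000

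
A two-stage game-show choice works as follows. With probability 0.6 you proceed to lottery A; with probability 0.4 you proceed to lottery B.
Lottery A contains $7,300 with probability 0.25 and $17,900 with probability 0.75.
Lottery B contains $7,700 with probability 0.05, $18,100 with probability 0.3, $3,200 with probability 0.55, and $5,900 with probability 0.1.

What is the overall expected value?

EV(A) = 0.25 × 7300 + 0.75 × 17900 = 1825 + 13425 = 15250
EV(B) = 0.05 × 7700 + 0.3 × 18100 + 0.55 × 3200 + 0.1 × 5900 = 385 + 5430 + 1760 + 590 = 8165
Overall = 0.6 × 15250 + 0.4 × 8165 = 9150 + 3266 = 12416

$12,416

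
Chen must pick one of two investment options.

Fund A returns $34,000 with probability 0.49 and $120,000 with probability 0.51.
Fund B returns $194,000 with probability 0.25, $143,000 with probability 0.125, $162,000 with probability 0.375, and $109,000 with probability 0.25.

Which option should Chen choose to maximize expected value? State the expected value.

Fund B ($154,375)

Fund A = 0.49 × 34000 + 0.51 × 120000 = 16660 + 61200 = 77860
Fund B = 0.25 × 194000 + 0.125 × 143000 + 0.375 × 162000 + 0.25 × 109000 = 48500 + 17875 + 60750 + 27250 = 154375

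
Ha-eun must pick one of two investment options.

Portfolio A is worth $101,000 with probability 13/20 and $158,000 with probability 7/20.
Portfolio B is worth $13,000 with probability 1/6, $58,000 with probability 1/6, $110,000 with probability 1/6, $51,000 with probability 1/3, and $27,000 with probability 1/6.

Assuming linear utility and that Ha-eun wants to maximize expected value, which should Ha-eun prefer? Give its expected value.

Portfolio A = 13/20 × 101000 + 7/20 × 158000 = 65650 + 55300 = 120950
Portfolio B = 1/6 × 13000 + 1/6 × 58000 + 1/6 × 110000 + 1/3 × 51000 + 1/6 × 27000 = 2166.6667 + 9666.6667 + 18333.3333 + 17000 + 4500 = 51666.6667

Portfolio A ($120,950)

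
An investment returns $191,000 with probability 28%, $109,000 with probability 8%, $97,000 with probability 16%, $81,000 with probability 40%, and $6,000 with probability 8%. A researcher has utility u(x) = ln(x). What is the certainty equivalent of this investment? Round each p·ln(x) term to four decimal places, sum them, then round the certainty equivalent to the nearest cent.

$88,150.42

E[u] = 0.28·ln(191000) + 0.08·ln(109000) + 0.16·ln(97000) + 0.4·ln(81000) + 0.08·ln(6000) = 3.4048 + 0.9279 + 1.8372 + 4.5209 + 0.6960 = 11.3868
CE = e^11.3868 ≈ 88150.42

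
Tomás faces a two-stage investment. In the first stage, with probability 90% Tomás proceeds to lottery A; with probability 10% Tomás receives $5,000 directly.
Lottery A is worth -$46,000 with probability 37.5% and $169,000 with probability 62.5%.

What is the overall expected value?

EV(A) = 0.375 × (-46000) + 0.625 × 169000 = -17250 + 105625 = 88375
Branch B: 5000 (certain)
Overall = 0.9 × 88375 + 0.1 × 5000 = 79537.5 + 500 = 80037.5

$80,037.50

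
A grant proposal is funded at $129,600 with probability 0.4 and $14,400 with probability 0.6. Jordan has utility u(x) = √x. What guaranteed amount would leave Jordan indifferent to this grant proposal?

$46,656

E[u] = 0.4·√129600 + 0.6·√14400 = 0.4·360 + 0.6·120 = 216
CE = (216)² = 46656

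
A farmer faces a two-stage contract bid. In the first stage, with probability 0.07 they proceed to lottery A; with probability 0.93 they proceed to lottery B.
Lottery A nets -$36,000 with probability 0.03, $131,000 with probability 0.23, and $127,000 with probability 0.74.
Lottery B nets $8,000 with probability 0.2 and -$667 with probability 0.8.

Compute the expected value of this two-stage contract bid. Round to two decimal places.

EV(A) = 0.03 × (-36000) + 0.23 × 131000 + 0.74 × 127000 = -1080 + 30130 + 93980 = 123030
EV(B) = 0.2 × 8000 + 0.8 × (-667) = 1600 − 533.6 = 1066.4
Overall = 0.07 × 123030 + 0.93 × 1066.4 = 8612.1 + 991.752 = 9603.852

$9,603.85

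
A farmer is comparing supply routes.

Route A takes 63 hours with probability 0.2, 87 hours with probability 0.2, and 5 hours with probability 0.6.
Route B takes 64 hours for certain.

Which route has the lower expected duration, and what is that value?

Route A (33 hours)

Route A = 0.2 × 63 + 0.2 × 87 + 0.6 × 5 = 12.6 + 17.4 + 3 = 33
Route B: 64 (certain)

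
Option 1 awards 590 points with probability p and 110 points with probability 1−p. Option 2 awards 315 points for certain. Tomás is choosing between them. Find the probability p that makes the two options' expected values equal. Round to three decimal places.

p·590 + (1−p)·110 = 315
480p + 110 = 315
p = (315 − 110) / 480

p = 0.427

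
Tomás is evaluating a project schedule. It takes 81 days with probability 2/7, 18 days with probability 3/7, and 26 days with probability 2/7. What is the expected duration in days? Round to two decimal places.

EV = 2/7 × 81 + 3/7 × 18 + 2/7 × 26 = 23.1429 + 7.7143 + 7.4286 = 38.2857

38.29 days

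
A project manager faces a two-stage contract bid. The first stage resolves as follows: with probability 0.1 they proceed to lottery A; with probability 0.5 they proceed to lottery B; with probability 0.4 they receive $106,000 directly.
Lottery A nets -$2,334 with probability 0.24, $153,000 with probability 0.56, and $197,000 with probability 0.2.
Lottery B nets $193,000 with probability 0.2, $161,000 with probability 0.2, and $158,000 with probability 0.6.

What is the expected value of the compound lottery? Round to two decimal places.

EV(A) = 0.24 × (-2334) + 0.56 × 153000 + 0.2 × 197000 = -560.16 + 85680 + 39400 = 124519.84
EV(B) = 0.2 × 193000 + 0.2 × 161000 + 0.6 × 158000 = 38600 + 32200 + 94800 = 165600
Branch C: 106000 (certain)
Overall = 0.1 × 124519.84 + 0.5 × 165600 + 0.4 × 106000 = 12451.984 + 82800 + 42400 = 137651.984

$137,651.98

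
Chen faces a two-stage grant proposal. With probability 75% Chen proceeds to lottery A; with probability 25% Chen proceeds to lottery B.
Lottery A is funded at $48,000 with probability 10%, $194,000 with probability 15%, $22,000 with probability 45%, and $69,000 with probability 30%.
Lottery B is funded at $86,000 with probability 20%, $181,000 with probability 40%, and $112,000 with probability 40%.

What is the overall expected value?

EV(A) = 0.1 × 48000 + 0.15 × 194000 + 0.45 × 22000 + 0.3 × 69000 = 4800 + 29100 + 9900 + 20700 = 64500
EV(B) = 0.2 × 86000 + 0.4 × 181000 + 0.4 × 112000 = 17200 + 72400 + 44800 = 134400
Overall = 0.75 × 64500 + 0.25 × 134400 = 48375 + 33600 = 81975

$81,975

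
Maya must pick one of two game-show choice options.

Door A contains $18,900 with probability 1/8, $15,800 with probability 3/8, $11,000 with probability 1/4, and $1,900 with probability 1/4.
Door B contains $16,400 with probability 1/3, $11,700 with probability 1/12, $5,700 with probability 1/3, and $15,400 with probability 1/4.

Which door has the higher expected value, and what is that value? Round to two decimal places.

Door A = 1/8 × 18900 + 3/8 × 15800 + 1/4 × 11000 + 1/4 × 1900 = 2362.5 + 5925 + 2750 + 475 = 11512.5
Door B = 1/3 × 16400 + 1/12 × 11700 + 1/3 × 5700 + 1/4 × 15400 = 5466.6667 + 975 + 1900 + 3850 = 12191.6667

Door B ($12,191.67)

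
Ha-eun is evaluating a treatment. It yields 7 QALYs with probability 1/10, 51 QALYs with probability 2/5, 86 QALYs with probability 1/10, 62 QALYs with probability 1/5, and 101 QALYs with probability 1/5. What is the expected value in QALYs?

EV = 1/10 × 7 + 2/5 × 51 + 1/10 × 86 + 1/5 × 62 + 1/5 × 101 = 0.7 + 20.4 + 8.6 + 12.4 + 20.2 = 62.3

62.3 QALYs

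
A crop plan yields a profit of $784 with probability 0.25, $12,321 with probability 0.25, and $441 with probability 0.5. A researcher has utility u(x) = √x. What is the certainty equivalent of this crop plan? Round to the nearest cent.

$2,047.56

E[u] = 0.25·√784 + 0.25·√12321 + 0.5·√441 = 0.25·28 + 0.25·111 + 0.5·21 = 45.25
CE = (45.25)² = 2047.5625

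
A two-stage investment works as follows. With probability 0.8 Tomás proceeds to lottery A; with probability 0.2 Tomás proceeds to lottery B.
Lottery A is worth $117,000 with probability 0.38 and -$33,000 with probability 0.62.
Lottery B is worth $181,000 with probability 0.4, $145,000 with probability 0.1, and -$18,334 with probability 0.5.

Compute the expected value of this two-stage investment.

$34,746.60

EV(A) = 0.38 × 117000 + 0.62 × (-33000) = 44460 − 20460 = 24000
EV(B) = 0.4 × 181000 + 0.1 × 145000 + 0.5 × (-18334) = 72400 + 14500 − 9167 = 77733
Overall = 0.8 × 24000 + 0.2 × 77733 = 19200 + 15546.6 = 34746.6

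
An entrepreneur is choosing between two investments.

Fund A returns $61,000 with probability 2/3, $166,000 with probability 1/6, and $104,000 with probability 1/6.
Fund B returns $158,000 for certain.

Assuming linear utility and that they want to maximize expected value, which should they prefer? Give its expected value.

Fund B ($158,000)

Fund A = 2/3 × 61000 + 1/6 × 166000 + 1/6 × 104000 = 40666.6667 + 27666.6667 + 17333.3333 = 85666.6667
Fund B: 158000 (certain)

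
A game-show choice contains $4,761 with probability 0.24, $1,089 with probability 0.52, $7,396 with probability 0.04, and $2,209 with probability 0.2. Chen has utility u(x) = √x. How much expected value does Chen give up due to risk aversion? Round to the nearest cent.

$278.73

E[u] = 0.24·√4761 + 0.52·√1089 + 0.04·√7396 + 0.2·√2209 = 0.24·69 + 0.52·33 + 0.04·86 + 0.2·47 = 46.56
CE = (46.56)² = 2167.8336
Risk premium = EV − CE = 2446.56 − 2167.8336 = 278.7264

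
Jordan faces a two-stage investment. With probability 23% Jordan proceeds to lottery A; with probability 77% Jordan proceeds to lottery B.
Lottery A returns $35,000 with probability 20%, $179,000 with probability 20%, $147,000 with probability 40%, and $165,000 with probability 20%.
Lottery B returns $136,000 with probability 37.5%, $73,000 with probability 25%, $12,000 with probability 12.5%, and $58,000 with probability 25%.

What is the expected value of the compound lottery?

$96,600.50

EV(A) = 0.2 × 35000 + 0.2 × 179000 + 0.4 × 147000 + 0.2 × 165000 = 7000 + 35800 + 58800 + 33000 = 134600
EV(B) = 0.375 × 136000 + 0.25 × 73000 + 0.125 × 12000 + 0.25 × 58000 = 51000 + 18250 + 1500 + 14500 = 85250
Overall = 0.23 × 134600 + 0.77 × 85250 = 30958 + 65642.5 = 96600.5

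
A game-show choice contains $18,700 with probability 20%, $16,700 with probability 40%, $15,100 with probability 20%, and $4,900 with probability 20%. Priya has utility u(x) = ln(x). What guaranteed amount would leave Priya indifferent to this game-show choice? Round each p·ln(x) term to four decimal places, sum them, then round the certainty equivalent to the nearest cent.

$13,101.74

E[u] = 0.2·ln(18700) + 0.4·ln(16700) + 0.2·ln(15100) + 0.2·ln(4900) = 1.9673 + 3.8893 + 1.9245 + 1.6994 = 9.4805
CE = e^9.4805 ≈ 13101.74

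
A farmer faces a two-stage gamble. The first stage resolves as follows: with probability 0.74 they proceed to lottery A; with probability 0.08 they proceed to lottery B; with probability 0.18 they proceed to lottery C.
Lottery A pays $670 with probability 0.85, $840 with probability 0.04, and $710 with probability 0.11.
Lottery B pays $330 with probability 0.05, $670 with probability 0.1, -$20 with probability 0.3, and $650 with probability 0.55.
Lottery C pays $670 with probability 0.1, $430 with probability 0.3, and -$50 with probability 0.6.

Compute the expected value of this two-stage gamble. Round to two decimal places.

$568.77

EV(A) = 0.85 × 670 + 0.04 × 840 + 0.11 × 710 = 569.5 + 33.6 + 78.1 = 681.2
EV(B) = 0.05 × 330 + 0.1 × 670 + 0.3 × (-20) + 0.55 × 650 = 16.5 + 67 − 6 + 357.5 = 435
EV(C) = 0.1 × 670 + 0.3 × 430 + 0.6 × (-50) = 67 + 129 − 30 = 166
Overall = 0.74 × 681.2 + 0.08 × 435 + 0.18 × 166 = 504.088 + 34.8 + 29.88 = 568.768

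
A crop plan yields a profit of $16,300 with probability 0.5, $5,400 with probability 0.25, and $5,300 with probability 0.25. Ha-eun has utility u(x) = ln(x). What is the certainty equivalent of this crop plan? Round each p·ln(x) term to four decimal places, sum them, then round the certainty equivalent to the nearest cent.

$9,338.49

E[u] = 0.5·ln(16300) + 0.25·ln(5400) + 0.25·ln(5300) = 4.8495 + 2.1485 + 2.1439 = 9.1419
CE = e^9.1419 ≈ 9338.49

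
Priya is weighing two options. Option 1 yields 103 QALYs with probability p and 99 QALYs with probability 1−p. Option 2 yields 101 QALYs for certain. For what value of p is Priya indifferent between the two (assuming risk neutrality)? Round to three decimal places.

p = 0.500

p·103 + (1−p)·99 = 101
4p + 99 = 101
p = (101 − 99) / 4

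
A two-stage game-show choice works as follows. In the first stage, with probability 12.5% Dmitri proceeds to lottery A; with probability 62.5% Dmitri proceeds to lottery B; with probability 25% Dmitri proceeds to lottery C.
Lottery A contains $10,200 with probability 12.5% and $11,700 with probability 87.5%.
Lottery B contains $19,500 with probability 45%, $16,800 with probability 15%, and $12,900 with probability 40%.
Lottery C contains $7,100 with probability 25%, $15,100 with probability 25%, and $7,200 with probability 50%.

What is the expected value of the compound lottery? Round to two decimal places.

$14,010.94

EV(A) = 0.125 × 10200 + 0.875 × 11700 = 1275 + 10237.5 = 11512.5
EV(B) = 0.45 × 19500 + 0.15 × 16800 + 0.4 × 12900 = 8775 + 2520 + 5160 = 16455
EV(C) = 0.25 × 7100 + 0.25 × 15100 + 0.5 × 7200 = 1775 + 3775 + 3600 = 9150
Overall = 0.125 × 11512.5 + 0.625 × 16455 + 0.25 × 9150 = 1439.0625 + 10284.375 + 2287.5 = 14010.9375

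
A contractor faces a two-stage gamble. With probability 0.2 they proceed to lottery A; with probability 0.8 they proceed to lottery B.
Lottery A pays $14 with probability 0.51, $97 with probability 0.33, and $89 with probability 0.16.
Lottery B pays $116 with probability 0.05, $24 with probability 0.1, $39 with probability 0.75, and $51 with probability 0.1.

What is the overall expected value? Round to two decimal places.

EV(A) = 0.51 × 14 + 0.33 × 97 + 0.16 × 89 = 7.14 + 32.01 + 14.24 = 53.39
EV(B) = 0.05 × 116 + 0.1 × 24 + 0.75 × 39 + 0.1 × 51 = 5.8 + 2.4 + 29.25 + 5.1 = 42.55
Overall = 0.2 × 53.39 + 0.8 × 42.55 = 10.678 + 34.04 = 44.718

$44.72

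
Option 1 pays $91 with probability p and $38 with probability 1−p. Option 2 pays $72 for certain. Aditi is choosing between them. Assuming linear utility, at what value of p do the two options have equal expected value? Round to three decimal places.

p = 0.642

p·91 + (1−p)·38 = 72
53p + 38 = 72
p = (72 − 38) / 53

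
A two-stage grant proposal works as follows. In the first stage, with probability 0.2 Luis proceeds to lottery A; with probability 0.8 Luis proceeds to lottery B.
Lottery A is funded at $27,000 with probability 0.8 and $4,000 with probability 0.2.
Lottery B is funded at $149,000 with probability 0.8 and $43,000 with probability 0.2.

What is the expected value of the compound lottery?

$106,720

EV(A) = 0.8 × 27000 + 0.2 × 4000 = 21600 + 800 = 22400
EV(B) = 0.8 × 149000 + 0.2 × 43000 = 119200 + 8600 = 127800
Overall = 0.2 × 22400 + 0.8 × 127800 = 4480 + 102240 = 106720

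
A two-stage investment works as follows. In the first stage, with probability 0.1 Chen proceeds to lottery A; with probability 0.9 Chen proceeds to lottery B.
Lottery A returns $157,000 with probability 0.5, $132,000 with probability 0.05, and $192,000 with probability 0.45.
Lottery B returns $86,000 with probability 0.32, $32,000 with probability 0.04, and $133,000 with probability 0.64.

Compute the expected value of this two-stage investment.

EV(A) = 0.5 × 157000 + 0.05 × 132000 + 0.45 × 192000 = 78500 + 6600 + 86400 = 171500
EV(B) = 0.32 × 86000 + 0.04 × 32000 + 0.64 × 133000 = 27520 + 1280 + 85120 = 113920
Overall = 0.1 × 171500 + 0.9 × 113920 = 17150 + 102528 = 119678

$119,678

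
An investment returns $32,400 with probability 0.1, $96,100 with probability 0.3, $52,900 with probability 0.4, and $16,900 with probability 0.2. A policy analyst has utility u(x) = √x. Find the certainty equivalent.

E[u] = 0.1·√32400 + 0.3·√96100 + 0.4·√52900 + 0.2·√16900 = 0.1·180 + 0.3·310 + 0.4·230 + 0.2·130 = 229
CE = (229)² = 52441

$52,441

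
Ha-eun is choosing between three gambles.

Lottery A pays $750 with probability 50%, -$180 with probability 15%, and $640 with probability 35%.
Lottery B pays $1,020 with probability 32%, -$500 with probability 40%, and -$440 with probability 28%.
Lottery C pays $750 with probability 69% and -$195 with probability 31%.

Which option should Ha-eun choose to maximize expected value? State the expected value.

Lottery A ($572)

Lottery A = 0.5 × 750 + 0.15 × (-180) + 0.35 × 640 = 375 − 27 + 224 = 572
Lottery B = 0.32 × 1020 + 0.4 × (-500) + 0.28 × (-440) = 326.4 − 200 − 123.2 = 3.2
Lottery C = 0.69 × 750 + 0.31 × (-195) = 517.5 − 60.45 = 457.05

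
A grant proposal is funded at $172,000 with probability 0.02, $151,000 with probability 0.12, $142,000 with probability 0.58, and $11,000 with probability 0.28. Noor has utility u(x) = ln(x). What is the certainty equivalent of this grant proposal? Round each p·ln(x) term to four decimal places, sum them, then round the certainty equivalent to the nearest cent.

E[u] = 0.02·ln(172000) + 0.12·ln(151000) + 0.58·ln(142000) + 0.28·ln(11000) = 0.2411 + 1.4310 + 6.8809 + 2.6056 = 11.1586
CE = e^11.1586 ≈ 70164.66

$70,164.66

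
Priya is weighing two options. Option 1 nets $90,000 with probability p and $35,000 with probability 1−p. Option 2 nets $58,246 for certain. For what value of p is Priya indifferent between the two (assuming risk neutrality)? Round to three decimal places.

p·90000 + (1−p)·35000 = 58246
55000p + 35000 = 58246
p = (58246 − 35000) / 55000

p = 0.423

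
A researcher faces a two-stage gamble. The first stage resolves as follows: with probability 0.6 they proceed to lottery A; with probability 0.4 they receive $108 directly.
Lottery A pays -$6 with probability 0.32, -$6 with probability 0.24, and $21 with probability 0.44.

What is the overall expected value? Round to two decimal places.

EV(A) = 0.32 × (-6) + 0.24 × (-6) + 0.44 × 21 = -1.92 − 1.44 + 9.24 = 5.88
Branch B: 108 (certain)
Overall = 0.6 × 5.88 + 0.4 × 108 = 3.528 + 43.2 = 46.728

$46.73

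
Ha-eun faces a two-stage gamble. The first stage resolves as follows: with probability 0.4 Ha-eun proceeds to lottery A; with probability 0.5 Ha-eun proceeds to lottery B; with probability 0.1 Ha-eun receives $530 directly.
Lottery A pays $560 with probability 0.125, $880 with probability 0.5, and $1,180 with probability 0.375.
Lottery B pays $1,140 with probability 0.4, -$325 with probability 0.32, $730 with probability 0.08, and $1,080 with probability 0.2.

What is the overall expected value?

EV(A) = 0.125 × 560 + 0.5 × 880 + 0.375 × 1180 = 70 + 440 + 442.5 = 952.5
EV(B) = 0.4 × 1140 + 0.32 × (-325) + 0.08 × 730 + 0.2 × 1080 = 456 − 104 + 58.4 + 216 = 626.4
Branch C: 530 (certain)
Overall = 0.4 × 952.5 + 0.5 × 626.4 + 0.1 × 530 = 381 + 313.2 + 53 = 747.2

$747.20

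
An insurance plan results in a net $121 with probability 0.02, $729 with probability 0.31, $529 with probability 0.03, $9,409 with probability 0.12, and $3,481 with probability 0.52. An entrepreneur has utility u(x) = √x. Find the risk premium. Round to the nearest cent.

$520.92

E[u] = 0.02·√121 + 0.31·√729 + 0.03·√529 + 0.12·√9409 + 0.52·√3481 = 0.02·11 + 0.31·27 + 0.03·23 + 0.12·97 + 0.52·59 = 51.6
CE = (51.6)² = 2662.56
Risk premium = EV − CE = 3183.48 − 2662.56 = 520.92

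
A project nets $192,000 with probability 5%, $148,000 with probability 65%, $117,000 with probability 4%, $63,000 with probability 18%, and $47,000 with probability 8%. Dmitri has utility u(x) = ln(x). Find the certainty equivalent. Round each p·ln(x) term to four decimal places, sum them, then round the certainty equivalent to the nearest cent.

E[u] = 0.05·ln(192000) + 0.65·ln(148000) + 0.04·ln(117000) + 0.18·ln(63000) + 0.08·ln(47000) = 0.6083 + 7.7382 + 0.4668 + 1.9892 + 0.8606 = 11.6631
CE = e^11.6631 ≈ 116203.70

$116,203.70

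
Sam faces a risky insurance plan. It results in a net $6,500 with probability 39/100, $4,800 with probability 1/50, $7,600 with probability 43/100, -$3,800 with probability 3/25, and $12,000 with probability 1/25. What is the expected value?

EV = 39/100 × 6500 + 1/50 × 4800 + 43/100 × 7600 + 3/25 × (-3800) + 1/25 × 12000 = 2535 + 96 + 3268 − 456 + 480 = 5923

$5,923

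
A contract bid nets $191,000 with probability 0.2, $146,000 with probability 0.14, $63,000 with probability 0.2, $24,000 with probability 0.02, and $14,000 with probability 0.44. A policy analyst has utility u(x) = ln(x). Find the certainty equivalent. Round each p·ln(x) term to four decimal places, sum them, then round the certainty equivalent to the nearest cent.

$44,770.29

E[u] = 0.2·ln(191000) + 0.14·ln(146000) + 0.2·ln(63000) + 0.02·ln(24000) + 0.44·ln(14000) = 2.4320 + 1.6648 + 2.2102 + 0.2017 + 4.2006 = 10.7093
CE = e^10.7093 ≈ 44770.29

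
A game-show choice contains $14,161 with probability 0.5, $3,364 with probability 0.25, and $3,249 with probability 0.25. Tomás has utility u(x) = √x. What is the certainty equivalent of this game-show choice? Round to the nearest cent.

E[u] = 0.5·√14161 + 0.25·√3364 + 0.25·√3249 = 0.5·119 + 0.25·58 + 0.25·57 = 88.25
CE = (88.25)² = 7788.0625

$7,788.06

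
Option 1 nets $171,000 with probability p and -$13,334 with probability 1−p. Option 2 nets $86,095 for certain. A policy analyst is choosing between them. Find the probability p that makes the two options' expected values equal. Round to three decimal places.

p·171000 + (1−p)·(-13334) = 86095
184334p − 13334 = 86095
p = (86095 + 13334) / 184334

p = 0.539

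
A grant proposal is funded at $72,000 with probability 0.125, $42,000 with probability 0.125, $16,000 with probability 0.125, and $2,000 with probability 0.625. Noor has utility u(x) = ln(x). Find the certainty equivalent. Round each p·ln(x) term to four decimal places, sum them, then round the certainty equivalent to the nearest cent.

E[u] = 0.125·ln(72000) + 0.125·ln(42000) + 0.125·ln(16000) + 0.625·ln(2000) = 1.3981 + 1.3307 + 1.2100 + 4.7506 = 8.6894
CE = e^8.6894 ≈ 5939.62

$5,939.62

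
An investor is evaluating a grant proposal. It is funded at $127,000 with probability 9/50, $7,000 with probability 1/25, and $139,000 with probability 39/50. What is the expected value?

EV = 9/50 × 127000 + 1/25 × 7000 + 39/50 × 139000 = 22860 + 280 + 108420 = 131560

$131,560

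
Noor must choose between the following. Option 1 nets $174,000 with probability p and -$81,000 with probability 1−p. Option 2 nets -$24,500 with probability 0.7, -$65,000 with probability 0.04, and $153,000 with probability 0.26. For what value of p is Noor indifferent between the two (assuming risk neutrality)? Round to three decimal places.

EV(Option 2) = 0.7 × (-24500) + 0.04 × (-65000) + 0.26 × 153000 = -17150 − 2600 + 39780 = 20030
p·174000 + (1−p)·(-81000) = 20030
255000p − 81000 = 20030
p = (20030 + 81000) / 255000

p = 0.396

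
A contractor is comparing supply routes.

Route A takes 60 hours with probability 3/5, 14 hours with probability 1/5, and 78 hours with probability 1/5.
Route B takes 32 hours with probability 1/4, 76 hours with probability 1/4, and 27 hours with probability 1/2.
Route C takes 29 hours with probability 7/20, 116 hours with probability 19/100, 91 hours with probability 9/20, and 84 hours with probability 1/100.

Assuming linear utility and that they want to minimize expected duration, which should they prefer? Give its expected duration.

Route B (40.5 hours)

Route A = 3/5 × 60 + 1/5 × 14 + 1/5 × 78 = 36 + 2.8 + 15.6 = 54.4
Route B = 1/4 × 32 + 1/4 × 76 + 1/2 × 27 = 8 + 19 + 13.5 = 40.5
Route C = 7/20 × 29 + 19/100 × 116 + 9/20 × 91 + 1/100 × 84 = 10.15 + 22.04 + 40.95 + 0.84 = 73.98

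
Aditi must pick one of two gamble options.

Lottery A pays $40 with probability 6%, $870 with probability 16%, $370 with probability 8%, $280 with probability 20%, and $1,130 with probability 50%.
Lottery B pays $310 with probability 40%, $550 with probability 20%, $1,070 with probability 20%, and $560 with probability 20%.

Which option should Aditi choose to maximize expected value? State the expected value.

Lottery A ($792.20)

Lottery A = 0.06 × 40 + 0.16 × 870 + 0.08 × 370 + 0.2 × 280 + 0.5 × 1130 = 2.4 + 139.2 + 29.6 + 56 + 565 = 792.2
Lottery B = 0.4 × 310 + 0.2 × 550 + 0.2 × 1070 + 0.2 × 560 = 124 + 110 + 214 + 112 = 560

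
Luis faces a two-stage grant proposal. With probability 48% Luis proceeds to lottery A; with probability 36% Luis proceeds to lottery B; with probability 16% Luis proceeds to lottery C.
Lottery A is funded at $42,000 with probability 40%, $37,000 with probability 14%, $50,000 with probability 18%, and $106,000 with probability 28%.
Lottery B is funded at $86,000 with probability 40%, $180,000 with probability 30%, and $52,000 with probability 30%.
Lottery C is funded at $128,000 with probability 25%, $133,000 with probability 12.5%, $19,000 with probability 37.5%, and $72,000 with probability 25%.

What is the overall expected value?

$78,356.80

EV(A) = 0.4 × 42000 + 0.14 × 37000 + 0.18 × 50000 + 0.28 × 106000 = 16800 + 5180 + 9000 + 29680 = 60660
EV(B) = 0.4 × 86000 + 0.3 × 180000 + 0.3 × 52000 = 34400 + 54000 + 15600 = 104000
EV(C) = 0.25 × 128000 + 0.125 × 133000 + 0.375 × 19000 + 0.25 × 72000 = 32000 + 16625 + 7125 + 18000 = 73750
Overall = 0.48 × 60660 + 0.36 × 104000 + 0.16 × 73750 = 29116.8 + 37440 + 11800 = 78356.8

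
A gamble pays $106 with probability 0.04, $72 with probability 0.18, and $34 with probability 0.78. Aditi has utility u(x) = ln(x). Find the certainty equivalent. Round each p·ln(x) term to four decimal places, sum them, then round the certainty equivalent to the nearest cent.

$40.73

E[u] = 0.04·ln(106) + 0.18·ln(72) + 0.78·ln(34) = 0.1865 + 0.7698 + 2.7506 = 3.7069
CE = e^3.7069 ≈ 40.73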